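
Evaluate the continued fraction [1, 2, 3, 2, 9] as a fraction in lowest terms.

Fold from the inside: start with 9/1.
  2 + 1/9 = 19/9
  3 + 9/19 = 66/19
  2 + 19/66 = 151/66
  1 + 66/151 = 217/151

217/151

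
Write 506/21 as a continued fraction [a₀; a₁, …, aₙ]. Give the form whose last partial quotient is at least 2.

506 = 24·21 + 2
21 = 10·2 + 1
2 = 2·1 + 0  (stop)
So 506/21 = [24; 10, 2].

[24; 10, 2]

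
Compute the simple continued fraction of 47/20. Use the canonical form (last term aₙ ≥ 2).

47 = 2×20 + 7
20 = 2×7 + 6
7 = 1×6 + 1
6 = 6×1 + 0  (stop)
So 47/20 = [2; 2, 1, 6].

[2; 2, 1, 6]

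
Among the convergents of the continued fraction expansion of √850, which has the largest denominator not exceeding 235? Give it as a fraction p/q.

2449/84

√850 = [29; 6, 2, 6, 58, …] (period length 4).
Convergents:
  p_0/q_0 = 29/1
  p_1/q_1 = 175/6
  p_2/q_2 = 379/13
  p_3/q_3 = 2449/84
  p_4/q_4 = 142421/4885
q_3 = 84 ≤ 235 < 4885 = q_4, so the answer is 2449/84.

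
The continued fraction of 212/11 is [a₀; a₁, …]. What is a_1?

3

212 = 19·11 + 3   →  a_0 = 19
11 = 3·3 + 2   →  a_1 = 3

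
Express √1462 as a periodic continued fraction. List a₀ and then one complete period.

[38; 4, 4, 4, 76]

a₀ = ⌊√1462⌋ = 38.
With m₀=0, d₀=1 and mₖ₊₁ = dₖaₖ − mₖ, dₖ₊₁ = (n − mₖ₊₁²)/dₖ, aₖ₊₁ = ⌊(a₀+mₖ₊₁)/dₖ₊₁⌋:
  k=1: m=38, d=18, a=4
  k=2: m=34, d=17, a=4
  k=3: m=34, d=18, a=4
  k=4: m=38, d=1, a=76
d=1 and a=2a₀=76 at k=4, so the next step gives (m, d) = (38, 18) again — its k=1 value — and the period has length 4.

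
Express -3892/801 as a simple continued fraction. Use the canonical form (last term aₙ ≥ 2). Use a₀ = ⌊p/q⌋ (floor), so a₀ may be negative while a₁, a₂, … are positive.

-3892 = -5*801 + 113
801 = 7*113 + 10
113 = 11*10 + 3
10 = 3*3 + 1
3 = 3*1 + 0  (stop)
So -3892/801 = [-5; 7, 11, 3, 3].

[-5; 7, 11, 3, 3]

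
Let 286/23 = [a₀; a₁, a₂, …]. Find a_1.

286 = 12·23 + 10   →  a_0 = 12
23 = 2·10 + 3   →  a_1 = 2

2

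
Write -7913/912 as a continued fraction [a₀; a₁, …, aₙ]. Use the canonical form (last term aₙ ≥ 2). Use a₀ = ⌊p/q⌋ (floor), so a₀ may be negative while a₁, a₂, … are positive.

[-9; 3, 10, 1, 12, 2]

-7913 = -9·912 + 295
912 = 3·295 + 27
295 = 10·27 + 25
27 = 1·25 + 2
25 = 12·2 + 1
2 = 2·1 + 0  (stop)
So -7913/912 = [-9; 3, 10, 1, 12, 2].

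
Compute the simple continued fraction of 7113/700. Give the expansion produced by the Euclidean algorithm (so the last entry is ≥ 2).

[10; 6, 5, 7, 3]

7113 = 10·700 + 113
700 = 6·113 + 22
113 = 5·22 + 3
22 = 7·3 + 1
3 = 3·1 + 0  (stop)
So 7113/700 = [10; 6, 5, 7, 3].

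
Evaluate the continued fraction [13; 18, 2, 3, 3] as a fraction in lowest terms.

5535/424

Fold from the inside: start with 3/1.
  3 + 1/3 = 10/3
  2 + 3/10 = 23/10
  18 + 10/23 = 424/23
  13 + 23/424 = 5535/424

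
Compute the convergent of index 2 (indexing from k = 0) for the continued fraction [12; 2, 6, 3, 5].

Using pₖ = aₖpₖ₋₁ + pₖ₋₂, qₖ = aₖqₖ₋₁ + qₖ₋₂ (with p₋₁=1, p₋₂=0, q₋₁=0, q₋₂=1):
  k=0: a=12, p=12, q=1
  k=1: a=2, p=25, q=2
  k=2: a=6, p=162, q=13

162/13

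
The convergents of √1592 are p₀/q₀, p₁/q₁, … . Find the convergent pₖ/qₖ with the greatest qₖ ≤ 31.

399/10

√1592 = [39; 1, 8, 1, 78, …] (period length 4).
Convergents:
  p_0/q_0 = 39/1
  p_1/q_1 = 40/1
  p_2/q_2 = 359/9
  p_3/q_3 = 399/10
  p_4/q_4 = 31481/789
q_3 = 10 ≤ 31 < 789 = q_4, so the answer is 399/10.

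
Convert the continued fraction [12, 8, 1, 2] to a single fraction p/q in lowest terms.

Fold from the inside: start with 2/1.
  1 + 1/2 = 3/2
  8 + 2/3 = 26/3
  12 + 3/26 = 315/26

315/26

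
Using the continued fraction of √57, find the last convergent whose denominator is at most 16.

√57 = [7; 1, 1, 4, 1, 1, 14, …] (period length 6).
Convergents:
  p_0/q_0 = 7/1
  p_1/q_1 = 8/1
  p_2/q_2 = 15/2
  p_3/q_3 = 68/9
  p_4/q_4 = 83/11
  p_5/q_5 = 151/20
q_4 = 11 ≤ 16 < 20 = q_5, so the answer is 83/11.

83/11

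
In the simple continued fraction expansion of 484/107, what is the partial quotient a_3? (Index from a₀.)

10

484 = 4·107 + 56   →  a_0 = 4
107 = 1·56 + 51   →  a_1 = 1
56 = 1·51 + 5   →  a_2 = 1
51 = 10·5 + 1   →  a_3 = 10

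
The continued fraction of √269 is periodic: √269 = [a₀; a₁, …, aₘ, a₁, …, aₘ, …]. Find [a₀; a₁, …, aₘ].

a₀ = ⌊√269⌋ = 16.
With m₀=0, d₀=1 and mₖ₊₁ = dₖaₖ − mₖ, dₖ₊₁ = (n − mₖ₊₁²)/dₖ, aₖ₊₁ = ⌊(a₀+mₖ₊₁)/dₖ₊₁⌋:
  k=1: m=16, d=13, a=2
  k=2: m=10, d=13, a=2
  k=3: m=16, d=1, a=32
d=1 and a=2a₀=32 at k=3, so the next step gives (m, d) = (16, 13) again — its k=1 value — and the period has length 3.

[16; 2, 2, 32]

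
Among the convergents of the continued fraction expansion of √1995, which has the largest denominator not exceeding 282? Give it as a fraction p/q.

12015/269

√1995 = [44; 1, 1, 1, 88, …] (period length 4).
Convergents:
  p_0/q_0 = 44/1
  p_1/q_1 = 45/1
  p_2/q_2 = 89/2
  p_3/q_3 = 134/3
  p_4/q_4 = 11881/266
  p_5/q_5 = 12015/269
  p_6/q_6 = 23896/535
q_5 = 269 ≤ 282 < 535 = q_6, so the answer is 12015/269.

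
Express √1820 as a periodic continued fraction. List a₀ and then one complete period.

a₀ = ⌊√1820⌋ = 42.
With m₀=0, d₀=1 and mₖ₊₁ = dₖaₖ − mₖ, dₖ₊₁ = (n − mₖ₊₁²)/dₖ, aₖ₊₁ = ⌊(a₀+mₖ₊₁)/dₖ₊₁⌋:
  k=1: m=42, d=56, a=1
  k=2: m=14, d=29, a=1
  k=3: m=15, d=55, a=1
  k=4: m=40, d=4, a=20
  k=5: m=40, d=55, a=1
  k=6: m=15, d=29, a=1
  k=7: m=14, d=56, a=1
  k=8: m=42, d=1, a=84
d=1 and a=2a₀=84 at k=8, so the next step gives (m, d) = (42, 56) again — its k=1 value — and the period has length 8.

[42; 1, 1, 1, 20, 1, 1, 1, 84]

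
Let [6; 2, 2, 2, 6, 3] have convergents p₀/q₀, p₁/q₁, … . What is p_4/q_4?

494/77

Using pₖ = aₖpₖ₋₁ + pₖ₋₂, qₖ = aₖqₖ₋₁ + qₖ₋₂ (with p₋₁=1, p₋₂=0, q₋₁=0, q₋₂=1):
  k=0: a=6, p=6, q=1
  k=1: a=2, p=13, q=2
  k=2: a=2, p=32, q=5
  k=3: a=2, p=77, q=12
  k=4: a=6, p=494, q=77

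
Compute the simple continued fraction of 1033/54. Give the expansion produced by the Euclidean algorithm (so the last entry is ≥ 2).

1033 = 19*54 + 7
54 = 7*7 + 5
7 = 1*5 + 2
5 = 2*2 + 1
2 = 2*1 + 0  (stop)
So 1033/54 = [19; 7, 1, 2, 2].

[19; 7, 1, 2, 2]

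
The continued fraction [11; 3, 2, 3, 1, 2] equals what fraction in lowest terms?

Fold from the inside: start with 2/1.
  1 + 1/2 = 3/2
  3 + 2/3 = 11/3
  2 + 3/11 = 25/11
  3 + 11/25 = 86/25
  11 + 25/86 = 971/86

971/86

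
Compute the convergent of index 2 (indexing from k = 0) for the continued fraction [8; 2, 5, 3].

Using pₖ = aₖpₖ₋₁ + pₖ₋₂, qₖ = aₖqₖ₋₁ + qₖ₋₂ (with p₋₁=1, p₋₂=0, q₋₁=0, q₋₂=1):
  k=0: a=8, p=8, q=1
  k=1: a=2, p=17, q=2
  k=2: a=5, p=93, q=11

93/11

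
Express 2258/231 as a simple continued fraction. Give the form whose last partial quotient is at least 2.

2258 = 9×231 + 179
231 = 1×179 + 52
179 = 3×52 + 23
52 = 2×23 + 6
23 = 3×6 + 5
6 = 1×5 + 1
5 = 5×1 + 0  (stop)
So 2258/231 = [9; 1, 3, 2, 3, 1, 5].

[9; 1, 3, 2, 3, 1, 5]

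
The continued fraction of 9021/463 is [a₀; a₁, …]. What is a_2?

14

9021 = 19·463 + 224   →  a_0 = 19
463 = 2·224 + 15   →  a_1 = 2
224 = 14·15 + 14   →  a_2 = 14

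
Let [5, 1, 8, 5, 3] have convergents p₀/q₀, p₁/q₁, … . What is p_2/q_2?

Using pₖ = aₖpₖ₋₁ + pₖ₋₂, qₖ = aₖqₖ₋₁ + qₖ₋₂ (with p₋₁=1, p₋₂=0, q₋₁=0, q₋₂=1):
  k=0: a=5, p=5, q=1
  k=1: a=1, p=6, q=1
  k=2: a=8, p=53, q=9

53/9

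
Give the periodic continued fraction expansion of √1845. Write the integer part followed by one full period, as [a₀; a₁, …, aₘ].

a₀ = ⌊√1845⌋ = 42.

[42; 1, 20, 2, 20, 1, 84]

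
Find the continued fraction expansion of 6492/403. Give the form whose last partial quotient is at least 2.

[16; 9, 6, 3, 2]

6492 = 16*403 + 44
403 = 9*44 + 7
44 = 6*7 + 2
7 = 3*2 + 1
2 = 2*1 + 0  (stop)
So 6492/403 = [16; 9, 6, 3, 2].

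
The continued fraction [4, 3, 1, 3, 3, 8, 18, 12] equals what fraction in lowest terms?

379220/88907

Using pₖ = aₖpₖ₋₁ + pₖ₋₂ and qₖ = aₖqₖ₋₁ + qₖ₋₂:
  k=0: a=4, p=4, q=1
  k=1: a=3, p=13, q=3
  k=2: a=1, p=17, q=4
  k=3: a=3, p=64, q=15
  k=4: a=3, p=209, q=49
  k=5: a=8, p=1736, q=407
  k=6: a=18, p=31457, q=7375
  k=7: a=12, p=379220, q=88907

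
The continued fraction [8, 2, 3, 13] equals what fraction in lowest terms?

Using pₖ = aₖpₖ₋₁ + pₖ₋₂ and qₖ = aₖqₖ₋₁ + qₖ₋₂:
  k=0: a=8, p=8, q=1
  k=1: a=2, p=17, q=2
  k=2: a=3, p=59, q=7
  k=3: a=13, p=784, q=93

784/93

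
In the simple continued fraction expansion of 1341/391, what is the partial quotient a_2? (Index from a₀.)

1341 = 3·391 + 168   →  a_0 = 3
391 = 2·168 + 55   →  a_1 = 2
168 = 3·55 + 3   →  a_2 = 3

3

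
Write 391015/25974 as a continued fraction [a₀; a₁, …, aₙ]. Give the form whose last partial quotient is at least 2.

391015 = 15*25974 + 1405
25974 = 18*1405 + 684
1405 = 2*684 + 37
684 = 18*37 + 18
37 = 2*18 + 1
18 = 18*1 + 0  (stop)
So 391015/25974 = [15; 18, 2, 18, 2, 18].

[15; 18, 2, 18, 2, 18]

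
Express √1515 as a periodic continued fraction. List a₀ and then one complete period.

[38; 1, 11, 1, 76]

a₀ = ⌊√1515⌋ = 38.
With m₀=0, d₀=1 and mₖ₊₁ = dₖaₖ − mₖ, dₖ₊₁ = (n − mₖ₊₁²)/dₖ, aₖ₊₁ = ⌊(a₀+mₖ₊₁)/dₖ₊₁⌋:
  k=1: m=38, d=71, a=1
  k=2: m=33, d=6, a=11
  k=3: m=33, d=71, a=1
  k=4: m=38, d=1, a=76
d=1 and a=2a₀=76 at k=4, so the next step gives (m, d) = (38, 71) again — its k=1 value — and the period has length 4.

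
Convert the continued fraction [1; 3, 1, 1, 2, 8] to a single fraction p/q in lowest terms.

Fold from the inside: start with 8/1.
  2 + 1/8 = 17/8
  1 + 8/17 = 25/17
  1 + 17/25 = 42/25
  3 + 25/42 = 151/42
  1 + 42/151 = 193/151

193/151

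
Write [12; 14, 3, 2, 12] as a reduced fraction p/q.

15003/1243

Using pₖ = aₖpₖ₋₁ + pₖ₋₂ and qₖ = aₖqₖ₋₁ + qₖ₋₂:
  k=0: a=12, p=12, q=1
  k=1: a=14, p=169, q=14
  k=2: a=3, p=519, q=43
  k=3: a=2, p=1207, q=100
  k=4: a=12, p=15003, q=1243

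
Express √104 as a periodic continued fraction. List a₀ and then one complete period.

a₀ = ⌊√104⌋ = 10.
With m₀=0, d₀=1 and mₖ₊₁ = dₖaₖ − mₖ, dₖ₊₁ = (n − mₖ₊₁²)/dₖ, aₖ₊₁ = ⌊(a₀+mₖ₊₁)/dₖ₊₁⌋:
  k=1: m=10, d=4, a=5
  k=2: m=10, d=1, a=20
d=1 and a=2a₀=20 at k=2, so the next step gives (m, d) = (10, 4) again — its k=1 value — and the period has length 2.

[10; 5, 20]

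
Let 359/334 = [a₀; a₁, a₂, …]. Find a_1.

359 = 1·334 + 25   →  a_0 = 1
334 = 13·25 + 9   →  a_1 = 13

13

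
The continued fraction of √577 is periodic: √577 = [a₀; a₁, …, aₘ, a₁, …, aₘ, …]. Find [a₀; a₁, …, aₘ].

a₀ = ⌊√577⌋ = 24.
With m₀=0, d₀=1 and mₖ₊₁ = dₖaₖ − mₖ, dₖ₊₁ = (n − mₖ₊₁²)/dₖ, aₖ₊₁ = ⌊(a₀+mₖ₊₁)/dₖ₊₁⌋:
  k=1: m=24, d=1, a=48
d=1 and a=2a₀=48 at k=1, so the next step gives (m, d) = (24, 1) again — its k=1 value — and the period has length 1.

[24; 48]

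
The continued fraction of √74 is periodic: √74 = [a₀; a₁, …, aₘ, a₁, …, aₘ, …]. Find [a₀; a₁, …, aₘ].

[8; 1, 1, 1, 1, 16]

a₀ = ⌊√74⌋ = 8.
With m₀=0, d₀=1 and mₖ₊₁ = dₖaₖ − mₖ, dₖ₊₁ = (n − mₖ₊₁²)/dₖ, aₖ₊₁ = ⌊(a₀+mₖ₊₁)/dₖ₊₁⌋:
  k=1: m=8, d=10, a=1
  k=2: m=2, d=7, a=1
  k=3: m=5, d=7, a=1
  k=4: m=2, d=10, a=1
  k=5: m=8, d=1, a=16
d=1 and a=2a₀=16 at k=5, so the next step gives (m, d) = (8, 10) again — its k=1 value — and the period has length 5.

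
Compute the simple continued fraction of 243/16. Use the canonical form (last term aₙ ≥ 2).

[15; 5, 3]

243 = 15*16 + 3
16 = 5*3 + 1
3 = 3*1 + 0  (stop)
So 243/16 = [15; 5, 3].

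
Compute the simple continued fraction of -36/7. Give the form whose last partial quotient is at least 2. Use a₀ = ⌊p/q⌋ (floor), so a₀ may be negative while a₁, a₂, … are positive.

[-6; 1, 6]

-36 = -6*7 + 6
7 = 1*6 + 1
6 = 6*1 + 0  (stop)
So -36/7 = [-6; 1, 6].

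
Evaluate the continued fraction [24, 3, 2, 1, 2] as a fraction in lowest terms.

656/27

Using pₖ = aₖpₖ₋₁ + pₖ₋₂ and qₖ = aₖqₖ₋₁ + qₖ₋₂:
  k=0: a=24, p=24, q=1
  k=1: a=3, p=73, q=3
  k=2: a=2, p=170, q=7
  k=3: a=1, p=243, q=10
  k=4: a=2, p=656, q=27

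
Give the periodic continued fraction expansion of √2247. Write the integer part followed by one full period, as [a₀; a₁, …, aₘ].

a₀ = ⌊√2247⌋ = 47.

[47; 2, 2, 15, 2, 2, 94]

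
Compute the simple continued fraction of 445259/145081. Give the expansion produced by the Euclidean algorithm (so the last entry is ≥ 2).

445259 = 3×145081 + 10016
145081 = 14×10016 + 4857
10016 = 2×4857 + 302
4857 = 16×302 + 25
302 = 12×25 + 2
25 = 12×2 + 1
2 = 2×1 + 0  (stop)
So 445259/145081 = [3; 14, 2, 16, 12, 12, 2].

[3; 14, 2, 16, 12, 12, 2]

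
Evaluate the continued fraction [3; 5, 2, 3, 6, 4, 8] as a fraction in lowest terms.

Fold from the inside: start with 8/1.
  4 + 1/8 = 33/8
  6 + 8/33 = 206/33
  3 + 33/206 = 651/206
  2 + 206/651 = 1508/651
  5 + 651/1508 = 8191/1508
  3 + 1508/8191 = 26081/8191

26081/8191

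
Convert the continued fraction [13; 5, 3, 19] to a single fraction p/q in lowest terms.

Using pₖ = aₖpₖ₋₁ + pₖ₋₂ and qₖ = aₖqₖ₋₁ + qₖ₋₂:
  k=0: a=13, p=13, q=1
  k=1: a=5, p=66, q=5
  k=2: a=3, p=211, q=16
  k=3: a=19, p=4075, q=309

4075/309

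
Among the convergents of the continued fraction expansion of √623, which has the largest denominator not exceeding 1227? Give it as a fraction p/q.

30551/1224

√623 = [24; 1, 23, 1, 48, …] (period length 4).
Convergents:
  p_0/q_0 = 24/1
  p_1/q_1 = 25/1
  p_2/q_2 = 599/24
  p_3/q_3 = 624/25
  p_4/q_4 = 30551/1224
  p_5/q_5 = 31175/1249
q_4 = 1224 ≤ 1227 < 1249 = q_5, so the answer is 30551/1224.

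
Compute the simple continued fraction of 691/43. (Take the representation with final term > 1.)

691 = 16×43 + 3
43 = 14×3 + 1
3 = 3×1 + 0  (stop)
So 691/43 = [16; 14, 3].

[16; 14, 3]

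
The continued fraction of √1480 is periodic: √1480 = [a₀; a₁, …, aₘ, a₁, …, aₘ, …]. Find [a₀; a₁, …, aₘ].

a₀ = ⌊√1480⌋ = 38.
With m₀=0, d₀=1 and mₖ₊₁ = dₖaₖ − mₖ, dₖ₊₁ = (n − mₖ₊₁²)/dₖ, aₖ₊₁ = ⌊(a₀+mₖ₊₁)/dₖ₊₁⌋:
  k=1: m=38, d=36, a=2
  k=2: m=34, d=9, a=8
  k=3: m=38, d=4, a=19
  k=4: m=38, d=9, a=8
  k=5: m=34, d=36, a=2
  k=6: m=38, d=1, a=76
d=1 and a=2a₀=76 at k=6, so the next step gives (m, d) = (38, 36) again — its k=1 value — and the period has length 6.

[38; 2, 8, 19, 8, 2, 76]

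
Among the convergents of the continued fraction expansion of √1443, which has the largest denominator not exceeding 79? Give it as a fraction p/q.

2887/76

√1443 = [37; 1, 74, …] (period length 2).
Convergents:
  p_0/q_0 = 37/1
  p_1/q_1 = 38/1
  p_2/q_2 = 2849/75
  p_3/q_3 = 2887/76
  p_4/q_4 = 216487/5699
q_3 = 76 ≤ 79 < 5699 = q_4, so the answer is 2887/76.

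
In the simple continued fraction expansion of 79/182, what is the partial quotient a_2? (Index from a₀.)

79 = 0·182 + 79   →  a_0 = 0
182 = 2·79 + 24   →  a_1 = 2
79 = 3·24 + 7   →  a_2 = 3

3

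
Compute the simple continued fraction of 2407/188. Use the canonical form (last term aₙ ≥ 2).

2407 = 12×188 + 151
188 = 1×151 + 37
151 = 4×37 + 3
37 = 12×3 + 1
3 = 3×1 + 0  (stop)
So 2407/188 = [12; 1, 4, 12, 3].

[12; 1, 4, 12, 3]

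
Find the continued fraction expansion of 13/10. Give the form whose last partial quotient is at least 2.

[1; 3, 3]

13 = 1*10 + 3
10 = 3*3 + 1
3 = 3*1 + 0  (stop)
So 13/10 = [1; 3, 3].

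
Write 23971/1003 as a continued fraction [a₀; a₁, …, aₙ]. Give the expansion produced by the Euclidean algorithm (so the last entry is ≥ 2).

23971 = 23×1003 + 902
1003 = 1×902 + 101
902 = 8×101 + 94
101 = 1×94 + 7
94 = 13×7 + 3
7 = 2×3 + 1
3 = 3×1 + 0  (stop)
So 23971/1003 = [23; 1, 8, 1, 13, 2, 3].

[23; 1, 8, 1, 13, 2, 3]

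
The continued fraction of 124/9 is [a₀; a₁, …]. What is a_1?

1

124 = 13·9 + 7   →  a_0 = 13
9 = 1·7 + 2   →  a_1 = 1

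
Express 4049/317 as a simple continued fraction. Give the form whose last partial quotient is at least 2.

[12; 1, 3, 2, 2, 14]

4049 = 12·317 + 245
317 = 1·245 + 72
245 = 3·72 + 29
72 = 2·29 + 14
29 = 2·14 + 1
14 = 14·1 + 0  (stop)
So 4049/317 = [12; 1, 3, 2, 2, 14].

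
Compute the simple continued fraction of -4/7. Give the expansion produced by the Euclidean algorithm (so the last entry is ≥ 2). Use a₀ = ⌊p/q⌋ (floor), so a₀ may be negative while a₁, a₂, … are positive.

-4 = -1*7 + 3
7 = 2*3 + 1
3 = 3*1 + 0  (stop)
So -4/7 = [-1; 2, 3].

[-1; 2, 3]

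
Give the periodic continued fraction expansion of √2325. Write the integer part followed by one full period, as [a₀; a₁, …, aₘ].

a₀ = ⌊√2325⌋ = 48.
With m₀=0, d₀=1 and mₖ₊₁ = dₖaₖ − mₖ, dₖ₊₁ = (n − mₖ₊₁²)/dₖ, aₖ₊₁ = ⌊(a₀+mₖ₊₁)/dₖ₊₁⌋:
  k=1: m=48, d=21, a=4
  k=2: m=36, d=49, a=1
  k=3: m=13, d=44, a=1
  k=4: m=31, d=31, a=2
  k=5: m=31, d=44, a=1
  k=6: m=13, d=49, a=1
  k=7: m=36, d=21, a=4
  k=8: m=48, d=1, a=96
d=1 and a=2a₀=96 at k=8, so the next step gives (m, d) = (48, 21) again — its k=1 value — and the period has length 8.

[48; 4, 1, 1, 2, 1, 1, 4, 96]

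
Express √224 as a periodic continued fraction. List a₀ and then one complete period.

a₀ = ⌊√224⌋ = 14.
With m₀=0, d₀=1 and mₖ₊₁ = dₖaₖ − mₖ, dₖ₊₁ = (n − mₖ₊₁²)/dₖ, aₖ₊₁ = ⌊(a₀+mₖ₊₁)/dₖ₊₁⌋:
  k=1: m=14, d=28, a=1
  k=2: m=14, d=1, a=28
d=1 and a=2a₀=28 at k=2, so the next step gives (m, d) = (14, 28) again — its k=1 value — and the period has length 2.

[14; 1, 28]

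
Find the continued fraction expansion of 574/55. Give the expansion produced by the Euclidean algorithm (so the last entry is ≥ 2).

574 = 10*55 + 24
55 = 2*24 + 7
24 = 3*7 + 3
7 = 2*3 + 1
3 = 3*1 + 0  (stop)
So 574/55 = [10; 2, 3, 2, 3].

[10; 2, 3, 2, 3]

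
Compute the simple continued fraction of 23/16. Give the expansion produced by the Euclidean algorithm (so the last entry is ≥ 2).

23 = 1×16 + 7
16 = 2×7 + 2
7 = 3×2 + 1
2 = 2×1 + 0  (stop)
So 23/16 = [1; 2, 3, 2].

[1; 2, 3, 2]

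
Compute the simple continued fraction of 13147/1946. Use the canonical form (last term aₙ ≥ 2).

[6; 1, 3, 10, 3, 15]

13147 = 6×1946 + 1471
1946 = 1×1471 + 475
1471 = 3×475 + 46
475 = 10×46 + 15
46 = 3×15 + 1
15 = 15×1 + 0  (stop)
So 13147/1946 = [6; 1, 3, 10, 3, 15].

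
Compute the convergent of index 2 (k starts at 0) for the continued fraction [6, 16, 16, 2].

Using pₖ = aₖpₖ₋₁ + pₖ₋₂, qₖ = aₖqₖ₋₁ + qₖ₋₂ (with p₋₁=1, p₋₂=0, q₋₁=0, q₋₂=1):
  k=0: a=6, p=6, q=1
  k=1: a=16, p=97, q=16
  k=2: a=16, p=1558, q=257

1558/257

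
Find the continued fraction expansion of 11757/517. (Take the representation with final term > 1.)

[22; 1, 2, 1, 6, 19]

11757 = 22·517 + 383
517 = 1·383 + 134
383 = 2·134 + 115
134 = 1·115 + 19
115 = 6·19 + 1
19 = 19·1 + 0  (stop)
So 11757/517 = [22; 1, 2, 1, 6, 19].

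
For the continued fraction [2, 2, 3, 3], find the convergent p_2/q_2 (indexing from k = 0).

17/7

Using pₖ = aₖpₖ₋₁ + pₖ₋₂, qₖ = aₖqₖ₋₁ + qₖ₋₂ (with p₋₁=1, p₋₂=0, q₋₁=0, q₋₂=1):
  k=0: a=2, p=2, q=1
  k=1: a=2, p=5, q=2
  k=2: a=3, p=17, q=7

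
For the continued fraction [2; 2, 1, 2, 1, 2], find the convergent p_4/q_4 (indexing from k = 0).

Using pₖ = aₖpₖ₋₁ + pₖ₋₂, qₖ = aₖqₖ₋₁ + qₖ₋₂ (with p₋₁=1, p₋₂=0, q₋₁=0, q₋₂=1):
  k=0: a=2, p=2, q=1
  k=1: a=2, p=5, q=2
  k=2: a=1, p=7, q=3
  k=3: a=2, p=19, q=8
  k=4: a=1, p=26, q=11

26/11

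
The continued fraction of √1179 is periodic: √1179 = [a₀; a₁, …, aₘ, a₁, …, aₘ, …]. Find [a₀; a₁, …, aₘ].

a₀ = ⌊√1179⌋ = 34.
With m₀=0, d₀=1 and mₖ₊₁ = dₖaₖ − mₖ, dₖ₊₁ = (n − mₖ₊₁²)/dₖ, aₖ₊₁ = ⌊(a₀+mₖ₊₁)/dₖ₊₁⌋:
  k=1: m=34, d=23, a=2
  k=2: m=12, d=45, a=1
  k=3: m=33, d=2, a=33
  k=4: m=33, d=45, a=1
  k=5: m=12, d=23, a=2
  k=6: m=34, d=1, a=68
d=1 and a=2a₀=68 at k=6, so the next step gives (m, d) = (34, 23) again — its k=1 value — and the period has length 6.

[34; 2, 1, 33, 1, 2, 68]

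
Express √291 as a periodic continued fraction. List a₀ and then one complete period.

[17; 17, 34]

a₀ = ⌊√291⌋ = 17.
With m₀=0, d₀=1 and mₖ₊₁ = dₖaₖ − mₖ, dₖ₊₁ = (n − mₖ₊₁²)/dₖ, aₖ₊₁ = ⌊(a₀+mₖ₊₁)/dₖ₊₁⌋:
  k=1: m=17, d=2, a=17
  k=2: m=17, d=1, a=34
d=1 and a=2a₀=34 at k=2, so the next step gives (m, d) = (17, 2) again — its k=1 value — and the period has length 2.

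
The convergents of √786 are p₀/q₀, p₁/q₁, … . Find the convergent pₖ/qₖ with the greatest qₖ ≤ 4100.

43988/1569

√786 = [28; 28, 56, …] (period length 2).
Convergents:
  p_0/q_0 = 28/1
  p_1/q_1 = 785/28
  p_2/q_2 = 43988/1569
  p_3/q_3 = 1232449/43960
q_2 = 1569 ≤ 4100 < 43960 = q_3, so the answer is 43988/1569.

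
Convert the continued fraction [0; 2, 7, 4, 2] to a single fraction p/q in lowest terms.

65/139

Using pₖ = aₖpₖ₋₁ + pₖ₋₂ and qₖ = aₖqₖ₋₁ + qₖ₋₂:
  k=0: a=0, p=0, q=1
  k=1: a=2, p=1, q=2
  k=2: a=7, p=7, q=15
  k=3: a=4, p=29, q=62
  k=4: a=2, p=65, q=139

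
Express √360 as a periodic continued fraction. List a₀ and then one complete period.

a₀ = ⌊√360⌋ = 18.
With m₀=0, d₀=1 and mₖ₊₁ = dₖaₖ − mₖ, dₖ₊₁ = (n − mₖ₊₁²)/dₖ, aₖ₊₁ = ⌊(a₀+mₖ₊₁)/dₖ₊₁⌋:
  k=1: m=18, d=36, a=1
  k=2: m=18, d=1, a=36
d=1 and a=2a₀=36 at k=2, so the next step gives (m, d) = (18, 36) again — its k=1 value — and the period has length 2.

[18; 1, 36]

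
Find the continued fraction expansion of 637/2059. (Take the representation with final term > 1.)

[0; 3, 4, 3, 3, 2, 6]

637 = 0·2059 + 637
2059 = 3·637 + 148
637 = 4·148 + 45
148 = 3·45 + 13
45 = 3·13 + 6
13 = 2·6 + 1
6 = 6·1 + 0  (stop)
So 637/2059 = [0; 3, 4, 3, 3, 2, 6].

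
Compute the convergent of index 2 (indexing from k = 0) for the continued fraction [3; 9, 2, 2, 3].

Using pₖ = aₖpₖ₋₁ + pₖ₋₂, qₖ = aₖqₖ₋₁ + qₖ₋₂ (with p₋₁=1, p₋₂=0, q₋₁=0, q₋₂=1):
  k=0: a=3, p=3, q=1
  k=1: a=9, p=28, q=9
  k=2: a=2, p=59, q=19

59/19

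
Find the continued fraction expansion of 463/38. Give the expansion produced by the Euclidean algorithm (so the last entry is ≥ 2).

463 = 12·38 + 7
38 = 5·7 + 3
7 = 2·3 + 1
3 = 3·1 + 0  (stop)
So 463/38 = [12; 5, 2, 3].

[12; 5, 2, 3]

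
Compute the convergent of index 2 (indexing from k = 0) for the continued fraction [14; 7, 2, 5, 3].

212/15

Using pₖ = aₖpₖ₋₁ + pₖ₋₂, qₖ = aₖqₖ₋₁ + qₖ₋₂ (with p₋₁=1, p₋₂=0, q₋₁=0, q₋₂=1):
  k=0: a=14, p=14, q=1
  k=1: a=7, p=99, q=7
  k=2: a=2, p=212, q=15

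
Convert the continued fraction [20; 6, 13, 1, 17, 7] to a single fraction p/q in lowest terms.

216831/10753

Using pₖ = aₖpₖ₋₁ + pₖ₋₂ and qₖ = aₖqₖ₋₁ + qₖ₋₂:
  k=0: a=20, p=20, q=1
  k=1: a=6, p=121, q=6
  k=2: a=13, p=1593, q=79
  k=3: a=1, p=1714, q=85
  k=4: a=17, p=30731, q=1524
  k=5: a=7, p=216831, q=10753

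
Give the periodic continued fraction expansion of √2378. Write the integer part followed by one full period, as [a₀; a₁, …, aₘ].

a₀ = ⌊√2378⌋ = 48.
With m₀=0, d₀=1 and mₖ₊₁ = dₖaₖ − mₖ, dₖ₊₁ = (n − mₖ₊₁²)/dₖ, aₖ₊₁ = ⌊(a₀+mₖ₊₁)/dₖ₊₁⌋:
  k=1: m=48, d=74, a=1
  k=2: m=26, d=23, a=3
  k=3: m=43, d=23, a=3
  k=4: m=26, d=74, a=1
  k=5: m=48, d=1, a=96
d=1 and a=2a₀=96 at k=5, so the next step gives (m, d) = (48, 74) again — its k=1 value — and the period has length 5.

[48; 1, 3, 3, 1, 96]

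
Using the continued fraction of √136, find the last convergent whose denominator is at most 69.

793/68

√136 = [11; 1, 1, 1, 22, …] (period length 4).
Convergents:
  p_0/q_0 = 11/1
  p_1/q_1 = 12/1
  p_2/q_2 = 23/2
  p_3/q_3 = 35/3
  p_4/q_4 = 793/68
  p_5/q_5 = 828/71
q_4 = 68 ≤ 69 < 71 = q_5, so the answer is 793/68.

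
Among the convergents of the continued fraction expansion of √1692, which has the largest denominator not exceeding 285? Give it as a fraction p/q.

√1692 = [41; 7, 2, 7, 82, …] (period length 4).
Convergents:
  p_0/q_0 = 41/1
  p_1/q_1 = 288/7
  p_2/q_2 = 617/15
  p_3/q_3 = 4607/112
  p_4/q_4 = 378391/9199
q_3 = 112 ≤ 285 < 9199 = q_4, so the answer is 4607/112.

4607/112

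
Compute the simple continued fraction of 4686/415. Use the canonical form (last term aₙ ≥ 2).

[11; 3, 2, 3, 17]

4686 = 11×415 + 121
415 = 3×121 + 52
121 = 2×52 + 17
52 = 3×17 + 1
17 = 17×1 + 0  (stop)
So 4686/415 = [11; 3, 2, 3, 17].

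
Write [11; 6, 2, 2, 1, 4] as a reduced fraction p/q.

2365/212

Using pₖ = aₖpₖ₋₁ + pₖ₋₂ and qₖ = aₖqₖ₋₁ + qₖ₋₂:
  k=0: a=11, p=11, q=1
  k=1: a=6, p=67, q=6
  k=2: a=2, p=145, q=13
  k=3: a=2, p=357, q=32
  k=4: a=1, p=502, q=45
  k=5: a=4, p=2365, q=212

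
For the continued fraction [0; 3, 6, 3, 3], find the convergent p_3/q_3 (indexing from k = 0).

Using pₖ = aₖpₖ₋₁ + pₖ₋₂, qₖ = aₖqₖ₋₁ + qₖ₋₂ (with p₋₁=1, p₋₂=0, q₋₁=0, q₋₂=1):
  k=0: a=0, p=0, q=1
  k=1: a=3, p=1, q=3
  k=2: a=6, p=6, q=19
  k=3: a=3, p=19, q=60

19/60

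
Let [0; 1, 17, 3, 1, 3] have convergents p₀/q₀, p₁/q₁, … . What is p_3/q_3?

Using pₖ = aₖpₖ₋₁ + pₖ₋₂, qₖ = aₖqₖ₋₁ + qₖ₋₂ (with p₋₁=1, p₋₂=0, q₋₁=0, q₋₂=1):
  k=0: a=0, p=0, q=1
  k=1: a=1, p=1, q=1
  k=2: a=17, p=17, q=18
  k=3: a=3, p=52, q=55

52/55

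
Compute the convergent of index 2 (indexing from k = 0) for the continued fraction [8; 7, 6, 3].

Using pₖ = aₖpₖ₋₁ + pₖ₋₂, qₖ = aₖqₖ₋₁ + qₖ₋₂ (with p₋₁=1, p₋₂=0, q₋₁=0, q₋₂=1):
  k=0: a=8, p=8, q=1
  k=1: a=7, p=57, q=7
  k=2: a=6, p=350, q=43

350/43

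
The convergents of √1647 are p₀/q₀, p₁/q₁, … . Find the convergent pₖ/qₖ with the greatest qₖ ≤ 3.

√1647 = [40; 1, 1, 2, 1, 1, 80, …] (period length 6).
Convergents:
  p_0/q_0 = 40/1
  p_1/q_1 = 41/1
  p_2/q_2 = 81/2
  p_3/q_3 = 203/5
q_2 = 2 ≤ 3 < 5 = q_3, so the answer is 81/2.

81/2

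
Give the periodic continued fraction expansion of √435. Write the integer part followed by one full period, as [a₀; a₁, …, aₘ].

[20; 1, 5, 1, 40]

a₀ = ⌊√435⌋ = 20.
With m₀=0, d₀=1 and mₖ₊₁ = dₖaₖ − mₖ, dₖ₊₁ = (n − mₖ₊₁²)/dₖ, aₖ₊₁ = ⌊(a₀+mₖ₊₁)/dₖ₊₁⌋:
  k=1: m=20, d=35, a=1
  k=2: m=15, d=6, a=5
  k=3: m=15, d=35, a=1
  k=4: m=20, d=1, a=40
d=1 and a=2a₀=40 at k=4, so the next step gives (m, d) = (20, 35) again — its k=1 value — and the period has length 4.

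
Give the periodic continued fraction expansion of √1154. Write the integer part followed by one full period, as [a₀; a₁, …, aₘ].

[33; 1, 32, 1, 66]

a₀ = ⌊√1154⌋ = 33.
With m₀=0, d₀=1 and mₖ₊₁ = dₖaₖ − mₖ, dₖ₊₁ = (n − mₖ₊₁²)/dₖ, aₖ₊₁ = ⌊(a₀+mₖ₊₁)/dₖ₊₁⌋:
  k=1: m=33, d=65, a=1
  k=2: m=32, d=2, a=32
  k=3: m=32, d=65, a=1
  k=4: m=33, d=1, a=66
d=1 and a=2a₀=66 at k=4, so the next step gives (m, d) = (33, 65) again — its k=1 value — and the period has length 4.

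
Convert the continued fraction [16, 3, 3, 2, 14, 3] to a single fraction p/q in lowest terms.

Fold from the inside: start with 3/1.
  14 + 1/3 = 43/3
  2 + 3/43 = 89/43
  3 + 43/89 = 310/89
  3 + 89/310 = 1019/310
  16 + 310/1019 = 16614/1019

16614/1019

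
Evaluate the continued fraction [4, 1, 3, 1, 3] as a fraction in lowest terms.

91/19

Using pₖ = aₖpₖ₋₁ + pₖ₋₂ and qₖ = aₖqₖ₋₁ + qₖ₋₂:
  k=0: a=4, p=4, q=1
  k=1: a=1, p=5, q=1
  k=2: a=3, p=19, q=4
  k=3: a=1, p=24, q=5
  k=4: a=3, p=91, q=19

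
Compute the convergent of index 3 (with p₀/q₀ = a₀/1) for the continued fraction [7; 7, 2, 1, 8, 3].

Using pₖ = aₖpₖ₋₁ + pₖ₋₂, qₖ = aₖqₖ₋₁ + qₖ₋₂ (with p₋₁=1, p₋₂=0, q₋₁=0, q₋₂=1):
  k=0: a=7, p=7, q=1
  k=1: a=7, p=50, q=7
  k=2: a=2, p=107, q=15
  k=3: a=1, p=157, q=22

157/22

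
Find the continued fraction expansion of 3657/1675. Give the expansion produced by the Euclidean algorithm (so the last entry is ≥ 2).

[2; 5, 2, 5, 5, 2, 2]

3657 = 2·1675 + 307
1675 = 5·307 + 140
307 = 2·140 + 27
140 = 5·27 + 5
27 = 5·5 + 2
5 = 2·2 + 1
2 = 2·1 + 0  (stop)
So 3657/1675 = [2; 5, 2, 5, 5, 2, 2].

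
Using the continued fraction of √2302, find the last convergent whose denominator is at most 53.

2303/48

√2302 = [47; 1, 46, 1, 94, …] (period length 4).
Convergents:
  p_0/q_0 = 47/1
  p_1/q_1 = 48/1
  p_2/q_2 = 2255/47
  p_3/q_3 = 2303/48
  p_4/q_4 = 218737/4559
q_3 = 48 ≤ 53 < 4559 = q_4, so the answer is 2303/48.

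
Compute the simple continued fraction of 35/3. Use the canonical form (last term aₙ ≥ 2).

35 = 11·3 + 2
3 = 1·2 + 1
2 = 2·1 + 0  (stop)
So 35/3 = [11; 1, 2].

[11; 1, 2]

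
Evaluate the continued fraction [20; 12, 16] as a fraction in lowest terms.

3876/193

Using pₖ = aₖpₖ₋₁ + pₖ₋₂ and qₖ = aₖqₖ₋₁ + qₖ₋₂:
  k=0: a=20, p=20, q=1
  k=1: a=12, p=241, q=12
  k=2: a=16, p=3876, q=193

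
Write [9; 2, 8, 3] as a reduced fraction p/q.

Using pₖ = aₖpₖ₋₁ + pₖ₋₂ and qₖ = aₖqₖ₋₁ + qₖ₋₂:
  k=0: a=9, p=9, q=1
  k=1: a=2, p=19, q=2
  k=2: a=8, p=161, q=17
  k=3: a=3, p=502, q=53

502/53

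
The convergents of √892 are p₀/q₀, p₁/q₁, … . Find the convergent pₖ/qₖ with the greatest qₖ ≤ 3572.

√892 = [29; 1, 6, 2, 14, 2, 6, 1, 58, …] (period length 8).
Convergents:
  p_0/q_0 = 29/1
  p_1/q_1 = 30/1
  p_2/q_2 = 209/7
  p_3/q_3 = 448/15
  p_4/q_4 = 6481/217
  p_5/q_5 = 13410/449
  p_6/q_6 = 86941/2911
  p_7/q_7 = 100351/3360
  p_8/q_8 = 5907299/197791
q_7 = 3360 ≤ 3572 < 197791 = q_8, so the answer is 100351/3360.

100351/3360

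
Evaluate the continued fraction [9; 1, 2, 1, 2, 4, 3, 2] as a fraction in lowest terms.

3483/358

Fold from the inside: start with 2/1.
  3 + 1/2 = 7/2
  4 + 2/7 = 30/7
  2 + 7/30 = 67/30
  1 + 30/67 = 97/67
  2 + 67/97 = 261/97
  1 + 97/261 = 358/261
  9 + 261/358 = 3483/358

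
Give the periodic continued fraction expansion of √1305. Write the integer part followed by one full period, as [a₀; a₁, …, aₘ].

a₀ = ⌊√1305⌋ = 36.
With m₀=0, d₀=1 and mₖ₊₁ = dₖaₖ − mₖ, dₖ₊₁ = (n − mₖ₊₁²)/dₖ, aₖ₊₁ = ⌊(a₀+mₖ₊₁)/dₖ₊₁⌋:
  k=1: m=36, d=9, a=8
  k=2: m=36, d=1, a=72
d=1 and a=2a₀=72 at k=2, so the next step gives (m, d) = (36, 9) again — its k=1 value — and the period has length 2.

[36; 8, 72]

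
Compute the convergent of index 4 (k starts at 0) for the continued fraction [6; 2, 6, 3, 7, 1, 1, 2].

1939/300

Using pₖ = aₖpₖ₋₁ + pₖ₋₂, qₖ = aₖqₖ₋₁ + qₖ₋₂ (with p₋₁=1, p₋₂=0, q₋₁=0, q₋₂=1):
  k=0: a=6, p=6, q=1
  k=1: a=2, p=13, q=2
  k=2: a=6, p=84, q=13
  k=3: a=3, p=265, q=41
  k=4: a=7, p=1939, q=300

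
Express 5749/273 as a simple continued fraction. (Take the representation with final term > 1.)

[21; 17, 16]

5749 = 21*273 + 16
273 = 17*16 + 1
16 = 16*1 + 0  (stop)
So 5749/273 = [21; 17, 16].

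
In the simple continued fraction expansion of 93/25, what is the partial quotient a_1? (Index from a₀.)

1

93 = 3·25 + 18   →  a_0 = 3
25 = 1·18 + 7   →  a_1 = 1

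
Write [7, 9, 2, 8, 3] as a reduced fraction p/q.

Fold from the inside: start with 3/1.
  8 + 1/3 = 25/3
  2 + 3/25 = 53/25
  9 + 25/53 = 502/53
  7 + 53/502 = 3567/502

3567/502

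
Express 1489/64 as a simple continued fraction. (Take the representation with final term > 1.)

[23; 3, 1, 3, 4]

1489 = 23*64 + 17
64 = 3*17 + 13
17 = 1*13 + 4
13 = 3*4 + 1
4 = 4*1 + 0  (stop)
So 1489/64 = [23; 3, 1, 3, 4].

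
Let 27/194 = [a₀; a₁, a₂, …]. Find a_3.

2

27 = 0·194 + 27   →  a_0 = 0
194 = 7·27 + 5   →  a_1 = 7
27 = 5·5 + 2   →  a_2 = 5
5 = 2·2 + 1   →  a_3 = 2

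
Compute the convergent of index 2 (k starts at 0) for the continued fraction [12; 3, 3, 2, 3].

Using pₖ = aₖpₖ₋₁ + pₖ₋₂, qₖ = aₖqₖ₋₁ + qₖ₋₂ (with p₋₁=1, p₋₂=0, q₋₁=0, q₋₂=1):
  k=0: a=12, p=12, q=1
  k=1: a=3, p=37, q=3
  k=2: a=3, p=123, q=10

123/10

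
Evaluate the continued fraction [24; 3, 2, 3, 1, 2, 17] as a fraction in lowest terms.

Fold from the inside: start with 17/1.
  2 + 1/17 = 35/17
  1 + 17/35 = 52/35
  3 + 35/52 = 191/52
  2 + 52/191 = 434/191
  3 + 191/434 = 1493/434
  24 + 434/1493 = 36266/1493

36266/1493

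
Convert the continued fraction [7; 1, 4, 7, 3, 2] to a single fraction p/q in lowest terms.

2045/262

Fold from the inside: start with 2/1.
  3 + 1/2 = 7/2
  7 + 2/7 = 51/7
  4 + 7/51 = 211/51
  1 + 51/211 = 262/211
  7 + 211/262 = 2045/262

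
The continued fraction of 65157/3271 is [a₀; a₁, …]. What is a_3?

65157 = 19·3271 + 3008   →  a_0 = 19
3271 = 1·3008 + 263   →  a_1 = 1
3008 = 11·263 + 115   →  a_2 = 11
263 = 2·115 + 33   →  a_3 = 2

2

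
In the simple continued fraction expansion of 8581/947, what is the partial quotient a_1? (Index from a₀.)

8581 = 9·947 + 58   →  a_0 = 9
947 = 16·58 + 19   →  a_1 = 16

16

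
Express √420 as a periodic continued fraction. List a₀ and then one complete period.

[20; 2, 40]

a₀ = ⌊√420⌋ = 20.
With m₀=0, d₀=1 and mₖ₊₁ = dₖaₖ − mₖ, dₖ₊₁ = (n − mₖ₊₁²)/dₖ, aₖ₊₁ = ⌊(a₀+mₖ₊₁)/dₖ₊₁⌋:
  k=1: m=20, d=20, a=2
  k=2: m=20, d=1, a=40
d=1 and a=2a₀=40 at k=2, so the next step gives (m, d) = (20, 20) again — its k=1 value — and the period has length 2.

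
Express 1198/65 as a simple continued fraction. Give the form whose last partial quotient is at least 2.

1198 = 18×65 + 28
65 = 2×28 + 9
28 = 3×9 + 1
9 = 9×1 + 0  (stop)
So 1198/65 = [18; 2, 3, 9].

[18; 2, 3, 9]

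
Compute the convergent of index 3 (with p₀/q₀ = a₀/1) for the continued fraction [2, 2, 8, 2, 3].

89/36

Using pₖ = aₖpₖ₋₁ + pₖ₋₂, qₖ = aₖqₖ₋₁ + qₖ₋₂ (with p₋₁=1, p₋₂=0, q₋₁=0, q₋₂=1):
  k=0: a=2, p=2, q=1
  k=1: a=2, p=5, q=2
  k=2: a=8, p=42, q=17
  k=3: a=2, p=89, q=36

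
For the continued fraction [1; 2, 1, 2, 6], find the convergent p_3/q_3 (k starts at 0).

Using pₖ = aₖpₖ₋₁ + pₖ₋₂, qₖ = aₖqₖ₋₁ + qₖ₋₂ (with p₋₁=1, p₋₂=0, q₋₁=0, q₋₂=1):
  k=0: a=1, p=1, q=1
  k=1: a=2, p=3, q=2
  k=2: a=1, p=4, q=3
  k=3: a=2, p=11, q=8

11/8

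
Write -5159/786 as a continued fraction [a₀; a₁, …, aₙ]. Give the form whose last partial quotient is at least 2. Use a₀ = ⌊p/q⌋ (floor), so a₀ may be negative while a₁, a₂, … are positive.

-5159 = -7*786 + 343
786 = 2*343 + 100
343 = 3*100 + 43
100 = 2*43 + 14
43 = 3*14 + 1
14 = 14*1 + 0  (stop)
So -5159/786 = [-7; 2, 3, 2, 3, 14].

[-7; 2, 3, 2, 3, 14]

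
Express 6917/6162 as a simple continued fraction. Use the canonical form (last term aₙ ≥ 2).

6917 = 1*6162 + 755
6162 = 8*755 + 122
755 = 6*122 + 23
122 = 5*23 + 7
23 = 3*7 + 2
7 = 3*2 + 1
2 = 2*1 + 0  (stop)
So 6917/6162 = [1; 8, 6, 5, 3, 3, 2].

[1; 8, 6, 5, 3, 3, 2]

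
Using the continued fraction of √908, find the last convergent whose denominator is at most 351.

7021/233

√908 = [30; 7, 1, 1, 14, 1, 1, 7, 60, …] (period length 8).
Convergents:
  p_0/q_0 = 30/1
  p_1/q_1 = 211/7
  p_2/q_2 = 241/8
  p_3/q_3 = 452/15
  p_4/q_4 = 6569/218
  p_5/q_5 = 7021/233
  p_6/q_6 = 13590/451
q_5 = 233 ≤ 351 < 451 = q_6, so the answer is 7021/233.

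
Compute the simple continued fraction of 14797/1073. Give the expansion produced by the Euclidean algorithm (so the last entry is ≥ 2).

14797 = 13×1073 + 848
1073 = 1×848 + 225
848 = 3×225 + 173
225 = 1×173 + 52
173 = 3×52 + 17
52 = 3×17 + 1
17 = 17×1 + 0  (stop)
So 14797/1073 = [13; 1, 3, 1, 3, 3, 17].

[13; 1, 3, 1, 3, 3, 17]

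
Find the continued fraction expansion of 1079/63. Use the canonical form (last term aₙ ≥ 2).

[17; 7, 1, 7]

1079 = 17*63 + 8
63 = 7*8 + 7
8 = 1*7 + 1
7 = 7*1 + 0  (stop)
So 1079/63 = [17; 7, 1, 7].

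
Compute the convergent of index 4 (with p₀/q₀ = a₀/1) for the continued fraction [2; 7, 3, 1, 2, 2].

171/80

Using pₖ = aₖpₖ₋₁ + pₖ₋₂, qₖ = aₖqₖ₋₁ + qₖ₋₂ (with p₋₁=1, p₋₂=0, q₋₁=0, q₋₂=1):
  k=0: a=2, p=2, q=1
  k=1: a=7, p=15, q=7
  k=2: a=3, p=47, q=22
  k=3: a=1, p=62, q=29
  k=4: a=2, p=171, q=80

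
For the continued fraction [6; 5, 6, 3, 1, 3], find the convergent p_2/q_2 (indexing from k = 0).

192/31

Using pₖ = aₖpₖ₋₁ + pₖ₋₂, qₖ = aₖqₖ₋₁ + qₖ₋₂ (with p₋₁=1, p₋₂=0, q₋₁=0, q₋₂=1):
  k=0: a=6, p=6, q=1
  k=1: a=5, p=31, q=5
  k=2: a=6, p=192, q=31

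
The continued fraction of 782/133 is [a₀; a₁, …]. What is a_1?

1

782 = 5·133 + 117   →  a_0 = 5
133 = 1·117 + 16   →  a_1 = 1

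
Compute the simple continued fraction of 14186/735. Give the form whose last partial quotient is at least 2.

[19; 3, 3, 14, 2, 2]

14186 = 19·735 + 221
735 = 3·221 + 72
221 = 3·72 + 5
72 = 14·5 + 2
5 = 2·2 + 1
2 = 2·1 + 0  (stop)
So 14186/735 = [19; 3, 3, 14, 2, 2].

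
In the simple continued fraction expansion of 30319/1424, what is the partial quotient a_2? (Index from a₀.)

2

30319 = 21·1424 + 415   →  a_0 = 21
1424 = 3·415 + 179   →  a_1 = 3
415 = 2·179 + 57   →  a_2 = 2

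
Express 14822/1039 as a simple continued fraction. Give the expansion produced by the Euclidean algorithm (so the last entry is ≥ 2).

[14; 3, 1, 3, 4, 16]

14822 = 14·1039 + 276
1039 = 3·276 + 211
276 = 1·211 + 65
211 = 3·65 + 16
65 = 4·16 + 1
16 = 16·1 + 0  (stop)
So 14822/1039 = [14; 3, 1, 3, 4, 16].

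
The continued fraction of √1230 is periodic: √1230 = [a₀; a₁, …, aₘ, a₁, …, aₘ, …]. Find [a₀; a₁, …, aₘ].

a₀ = ⌊√1230⌋ = 35.
With m₀=0, d₀=1 and mₖ₊₁ = dₖaₖ − mₖ, dₖ₊₁ = (n − mₖ₊₁²)/dₖ, aₖ₊₁ = ⌊(a₀+mₖ₊₁)/dₖ₊₁⌋:
  k=1: m=35, d=5, a=14
  k=2: m=35, d=1, a=70
d=1 and a=2a₀=70 at k=2, so the next step gives (m, d) = (35, 5) again — its k=1 value — and the period has length 2.

[35; 14, 70]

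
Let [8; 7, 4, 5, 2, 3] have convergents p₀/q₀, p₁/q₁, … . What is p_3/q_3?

Using pₖ = aₖpₖ₋₁ + pₖ₋₂, qₖ = aₖqₖ₋₁ + qₖ₋₂ (with p₋₁=1, p₋₂=0, q₋₁=0, q₋₂=1):
  k=0: a=8, p=8, q=1
  k=1: a=7, p=57, q=7
  k=2: a=4, p=236, q=29
  k=3: a=5, p=1237, q=152

1237/152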